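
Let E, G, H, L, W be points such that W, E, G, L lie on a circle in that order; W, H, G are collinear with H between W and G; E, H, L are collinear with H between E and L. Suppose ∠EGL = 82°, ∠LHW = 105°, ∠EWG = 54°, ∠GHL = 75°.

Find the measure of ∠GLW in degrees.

∠GLW = 85°

1. ∠ELG = 54°  [same arc EG]
2. ∠LGW = 51°  [△GHL]
3. ∠GEL = 44°  [△EGL]
4. ∠GWL = 44°  [same arc GL]
5. ∠GLW = 85°  [△WGL]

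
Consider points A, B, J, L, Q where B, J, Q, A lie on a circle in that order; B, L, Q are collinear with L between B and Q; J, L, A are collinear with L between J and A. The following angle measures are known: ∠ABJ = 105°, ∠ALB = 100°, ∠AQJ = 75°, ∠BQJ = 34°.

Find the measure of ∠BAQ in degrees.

1. ∠BAJ = 34°  [same arc BJ]
2. ∠AJB = 41°  [△BJA]
3. ∠ABQ = 46°  [△BLA]
4. ∠AQB = 41°  [same arc BA]
5. ∠BAQ = 93°  [△BQA]

∠BAQ = 93°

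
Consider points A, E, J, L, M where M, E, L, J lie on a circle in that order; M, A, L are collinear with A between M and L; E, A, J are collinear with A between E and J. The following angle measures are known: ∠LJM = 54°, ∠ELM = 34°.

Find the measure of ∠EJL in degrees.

1. ∠LEM = 126°  [cyclic MELJ, opposite ∠E+∠J]
2. ∠EML = 20°  [△MEL]
3. ∠EJL = 20°  [same arc EL]

∠EJL = 20°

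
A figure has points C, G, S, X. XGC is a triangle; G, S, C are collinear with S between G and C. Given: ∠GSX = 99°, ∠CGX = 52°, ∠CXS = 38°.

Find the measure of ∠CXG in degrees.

∠CXG = 67°

1. ∠CSX = 81°  [linear pair at S on GC]
2. ∠SCX = 61°  [△XSC]
3. ∠GCX = 61°  [S on ray CG]
4. ∠CXG = 67°  [△XGC]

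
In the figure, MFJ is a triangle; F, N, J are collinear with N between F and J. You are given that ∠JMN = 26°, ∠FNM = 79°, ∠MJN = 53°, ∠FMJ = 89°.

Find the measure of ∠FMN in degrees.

1. ∠FJM = 53°  [N on ray JF]
2. ∠JFM = 38°  [△MFJ]
3. ∠MFN = 38°  [N on ray FJ]
4. ∠FMN = 63°  [△MFN]

∠FMN = 63°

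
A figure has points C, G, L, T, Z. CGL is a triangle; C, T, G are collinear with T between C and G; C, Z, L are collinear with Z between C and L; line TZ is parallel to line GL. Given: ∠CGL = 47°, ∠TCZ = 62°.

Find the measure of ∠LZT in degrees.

1. ∠CTZ = 47°  [TZ∥GL, corresponding at T]
2. ∠CZT = 71°  [△CTZ]
3. ∠LZT = 109°  [linear pair at Z on CL]

∠LZT = 109°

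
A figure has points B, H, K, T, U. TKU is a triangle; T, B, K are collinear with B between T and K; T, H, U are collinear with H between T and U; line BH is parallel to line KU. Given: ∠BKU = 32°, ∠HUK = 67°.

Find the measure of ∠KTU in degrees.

1. ∠TKU = 32°  [B on ray KT]
2. ∠KUT = 67°  [H on ray UT]
3. ∠KTU = 81°  [△TKU]

∠KTU = 81°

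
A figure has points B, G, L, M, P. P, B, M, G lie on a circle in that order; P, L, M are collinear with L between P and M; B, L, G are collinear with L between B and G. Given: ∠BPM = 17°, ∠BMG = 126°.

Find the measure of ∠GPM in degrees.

1. ∠BGM = 17°  [same arc BM]
2. ∠GBM = 37°  [△BMG]
3. ∠GPM = 37°  [same arc MG]

∠GPM = 37°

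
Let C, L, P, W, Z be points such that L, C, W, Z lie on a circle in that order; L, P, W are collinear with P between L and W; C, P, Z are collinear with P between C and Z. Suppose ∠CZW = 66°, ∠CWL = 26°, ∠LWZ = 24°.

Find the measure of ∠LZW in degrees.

∠LZW = 92°

1. ∠CLW = 66°  [same arc CW]
2. ∠LCW = 88°  [△LCW]
3. ∠LZW = 92°  [cyclic LCWZ, opposite ∠C+∠Z]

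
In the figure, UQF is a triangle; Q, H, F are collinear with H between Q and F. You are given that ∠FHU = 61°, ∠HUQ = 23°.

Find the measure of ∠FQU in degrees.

∠FQU = 38°

1. ∠QHU = 119°  [linear pair at H on QF]
2. ∠HQU = 38°  [△UQH]
3. ∠FQU = 38°  [H on ray QF]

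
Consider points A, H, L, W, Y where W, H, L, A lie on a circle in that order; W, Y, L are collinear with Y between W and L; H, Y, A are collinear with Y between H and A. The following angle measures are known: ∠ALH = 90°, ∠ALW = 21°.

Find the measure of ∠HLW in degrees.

1. ∠AWH = 90°  [cyclic WHLA, opposite ∠W+∠L]
2. ∠AHW = 21°  [same arc WA]
3. ∠HAW = 69°  [△WHA]
4. ∠HLW = 69°  [same arc WH]

∠HLW = 69°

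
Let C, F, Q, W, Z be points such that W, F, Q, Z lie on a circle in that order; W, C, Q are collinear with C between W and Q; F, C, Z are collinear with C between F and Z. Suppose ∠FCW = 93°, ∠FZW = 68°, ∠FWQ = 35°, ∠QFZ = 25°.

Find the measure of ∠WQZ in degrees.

∠WQZ = 52°

1. ∠QCZ = 93°  [vertical angles at C]
2. ∠FZQ = 35°  [same arc FQ]
3. ∠WQZ = 52°  [△QCZ]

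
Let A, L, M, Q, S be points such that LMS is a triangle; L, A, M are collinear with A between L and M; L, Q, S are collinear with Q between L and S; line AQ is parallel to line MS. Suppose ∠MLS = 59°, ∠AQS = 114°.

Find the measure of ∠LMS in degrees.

1. ∠ALQ = 59°  [A on LM, Q on LS]
2. ∠AQL = 66°  [linear pair at Q on LS]
3. ∠LAQ = 55°  [△LAQ]
4. ∠LMS = 55°  [AQ∥MS, corresponding at A]

∠LMS = 55°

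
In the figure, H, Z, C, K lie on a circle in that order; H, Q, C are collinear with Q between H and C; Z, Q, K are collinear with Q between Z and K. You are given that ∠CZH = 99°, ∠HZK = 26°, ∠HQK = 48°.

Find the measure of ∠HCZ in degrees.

∠HCZ = 59°

1. ∠CKH = 81°  [cyclic HZCK, opposite ∠Z+∠K]
2. ∠HCK = 26°  [same arc HK]
3. ∠CQZ = 48°  [vertical angles at Q]
4. ∠CHK = 73°  [△HCK]
5. ∠CZK = 73°  [same arc CK]
6. ∠HCZ = 59°  [△ZQC]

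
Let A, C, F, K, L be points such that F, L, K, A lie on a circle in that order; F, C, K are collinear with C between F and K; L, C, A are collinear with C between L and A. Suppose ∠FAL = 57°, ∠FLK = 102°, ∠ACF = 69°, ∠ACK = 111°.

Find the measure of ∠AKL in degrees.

1. ∠FKL = 57°  [same arc FL]
2. ∠KFL = 21°  [△FLK]
3. ∠KCL = 69°  [vertical angles at C]
4. ∠ALK = 54°  [△LCK]
5. ∠KAL = 21°  [same arc LK]
6. ∠AKL = 105°  [△LKA]

∠AKL = 105°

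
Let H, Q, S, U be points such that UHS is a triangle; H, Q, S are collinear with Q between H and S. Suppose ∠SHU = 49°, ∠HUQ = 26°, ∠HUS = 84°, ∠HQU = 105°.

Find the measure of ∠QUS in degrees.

1. ∠HSU = 47°  [△UHS]
2. ∠SQU = 75°  [linear pair at Q on HS]
3. ∠QSU = 47°  [Q on ray SH]
4. ∠QUS = 58°  [△UQS]

∠QUS = 58°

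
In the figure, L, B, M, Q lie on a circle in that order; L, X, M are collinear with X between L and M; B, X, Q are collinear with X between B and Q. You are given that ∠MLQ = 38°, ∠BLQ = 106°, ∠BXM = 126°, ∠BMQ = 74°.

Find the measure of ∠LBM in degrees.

∠LBM = 96°

1. ∠MBQ = 38°  [same arc MQ]
2. ∠BML = 16°  [△BXM]
3. ∠BQM = 68°  [△BMQ]
4. ∠BLM = 68°  [same arc BM]
5. ∠LBM = 96°  [△LBM]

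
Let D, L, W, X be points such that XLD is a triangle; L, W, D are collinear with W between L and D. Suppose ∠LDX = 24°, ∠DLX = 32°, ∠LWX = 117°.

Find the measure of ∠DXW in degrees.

∠DXW = 93°

1. ∠WDX = 24°  [W on ray DL]
2. ∠DWX = 63°  [linear pair at W on LD]
3. ∠DXW = 93°  [△XWD]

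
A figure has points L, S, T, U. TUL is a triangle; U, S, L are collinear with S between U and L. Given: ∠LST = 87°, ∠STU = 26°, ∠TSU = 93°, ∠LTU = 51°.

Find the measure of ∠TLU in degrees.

∠TLU = 68°

1. ∠SUT = 61°  [△TUS]
2. ∠LUT = 61°  [S on ray UL]
3. ∠TLU = 68°  [△TUL]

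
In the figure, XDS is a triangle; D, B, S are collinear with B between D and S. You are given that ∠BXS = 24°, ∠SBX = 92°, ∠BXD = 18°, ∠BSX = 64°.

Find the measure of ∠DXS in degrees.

1. ∠DBX = 88°  [linear pair at B on DS]
2. ∠BDX = 74°  [△XDB]
3. ∠DSX = 64°  [B on ray SD]
4. ∠SDX = 74°  [B on ray DS]
5. ∠DXS = 42°  [△XDS]

∠DXS = 42°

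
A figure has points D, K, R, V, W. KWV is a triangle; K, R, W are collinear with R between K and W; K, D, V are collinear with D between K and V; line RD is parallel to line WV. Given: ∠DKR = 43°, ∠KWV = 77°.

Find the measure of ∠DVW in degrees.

∠DVW = 60°

1. ∠VKW = 43°  [R on KW, D on KV]
2. ∠KVW = 60°  [△KWV]
3. ∠DVW = 60°  [D on ray VK]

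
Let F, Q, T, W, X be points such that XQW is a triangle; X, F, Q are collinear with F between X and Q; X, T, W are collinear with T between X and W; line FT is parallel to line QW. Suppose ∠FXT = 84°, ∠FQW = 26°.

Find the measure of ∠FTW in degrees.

∠FTW = 110°

1. ∠QXW = 84°  [F on XQ, T on XW]
2. ∠WQX = 26°  [F on ray QX]
3. ∠QWX = 70°  [△XQW]
4. ∠FTX = 70°  [FT∥QW, corresponding at T]
5. ∠FTW = 110°  [linear pair at T on XW]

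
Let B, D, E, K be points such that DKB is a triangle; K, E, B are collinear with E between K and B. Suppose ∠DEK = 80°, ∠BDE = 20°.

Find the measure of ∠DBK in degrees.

∠DBK = 60°

1. ∠BED = 100°  [linear pair at E on KB]
2. ∠DBE = 60°  [△DEB]
3. ∠DBK = 60°  [E on ray BK]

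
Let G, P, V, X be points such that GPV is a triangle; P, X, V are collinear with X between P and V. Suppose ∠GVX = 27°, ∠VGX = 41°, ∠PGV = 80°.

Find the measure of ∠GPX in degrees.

1. ∠GVP = 27°  [X on ray VP]
2. ∠GPV = 73°  [△GPV]
3. ∠GPX = 73°  [X on ray PV]

∠GPX = 73°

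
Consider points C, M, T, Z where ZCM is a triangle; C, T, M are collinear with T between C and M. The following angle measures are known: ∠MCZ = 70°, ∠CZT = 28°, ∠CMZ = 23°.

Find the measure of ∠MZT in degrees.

1. ∠TCZ = 70°  [T on ray CM]
2. ∠CTZ = 82°  [△ZCT]
3. ∠TMZ = 23°  [T on ray MC]
4. ∠MTZ = 98°  [linear pair at T on CM]
5. ∠MZT = 59°  [△ZTM]

∠MZT = 59°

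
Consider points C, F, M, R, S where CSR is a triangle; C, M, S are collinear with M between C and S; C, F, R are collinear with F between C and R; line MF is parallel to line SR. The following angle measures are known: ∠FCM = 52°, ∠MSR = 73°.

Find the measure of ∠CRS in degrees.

1. ∠RCS = 52°  [M on CS, F on CR]
2. ∠CSR = 73°  [M on ray SC]
3. ∠CRS = 55°  [△CSR]

∠CRS = 55°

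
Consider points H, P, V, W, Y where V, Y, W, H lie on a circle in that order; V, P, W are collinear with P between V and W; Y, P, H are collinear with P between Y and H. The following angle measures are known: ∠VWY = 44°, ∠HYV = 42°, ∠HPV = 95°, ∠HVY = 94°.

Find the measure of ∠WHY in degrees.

∠WHY = 53°

1. ∠HWV = 42°  [same arc VH]
2. ∠HPW = 85°  [linear pair at P on VW]
3. ∠WHY = 53°  [△WPH]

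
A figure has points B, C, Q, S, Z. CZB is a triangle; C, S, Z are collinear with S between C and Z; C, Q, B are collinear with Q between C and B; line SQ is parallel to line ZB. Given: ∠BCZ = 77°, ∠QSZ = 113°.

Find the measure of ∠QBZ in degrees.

1. ∠QCS = 77°  [S on CZ, Q on CB]
2. ∠CSQ = 67°  [linear pair at S on CZ]
3. ∠CQS = 36°  [△CSQ]
4. ∠BQS = 144°  [linear pair at Q on CB]
5. ∠QBZ = 36°  [SQ∥ZB, co-interior at B–Q]

∠QBZ = 36°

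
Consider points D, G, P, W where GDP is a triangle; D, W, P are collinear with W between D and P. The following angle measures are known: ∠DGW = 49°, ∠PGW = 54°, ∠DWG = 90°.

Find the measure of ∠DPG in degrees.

1. ∠GWP = 90°  [linear pair at W on DP]
2. ∠GPW = 36°  [△GWP]
3. ∠DPG = 36°  [W on ray PD]

∠DPG = 36°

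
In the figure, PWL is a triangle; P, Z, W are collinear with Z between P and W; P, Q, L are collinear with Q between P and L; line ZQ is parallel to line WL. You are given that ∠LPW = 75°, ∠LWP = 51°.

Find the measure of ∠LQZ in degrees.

∠LQZ = 126°

1. ∠PLW = 54°  [△PWL]
2. ∠PQZ = 54°  [ZQ∥WL, corresponding at Q]
3. ∠LQZ = 126°  [linear pair at Q on PL]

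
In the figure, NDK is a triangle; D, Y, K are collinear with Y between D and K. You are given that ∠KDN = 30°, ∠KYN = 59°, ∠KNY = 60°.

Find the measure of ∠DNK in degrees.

1. ∠NKY = 61°  [△NYK]
2. ∠DKN = 61°  [Y on ray KD]
3. ∠DNK = 89°  [△NDK]

∠DNK = 89°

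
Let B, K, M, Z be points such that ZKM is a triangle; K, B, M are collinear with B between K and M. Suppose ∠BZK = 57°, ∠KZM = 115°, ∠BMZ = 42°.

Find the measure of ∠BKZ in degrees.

1. ∠KMZ = 42°  [B on ray MK]
2. ∠MKZ = 23°  [△ZKM]
3. ∠BKZ = 23°  [B on ray KM]

∠BKZ = 23°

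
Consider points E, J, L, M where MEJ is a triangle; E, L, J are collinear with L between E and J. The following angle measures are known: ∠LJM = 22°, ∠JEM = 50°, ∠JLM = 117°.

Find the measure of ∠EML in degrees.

∠EML = 67°

1. ∠LEM = 50°  [L on ray EJ]
2. ∠ELM = 63°  [linear pair at L on EJ]
3. ∠EML = 67°  [△MEL]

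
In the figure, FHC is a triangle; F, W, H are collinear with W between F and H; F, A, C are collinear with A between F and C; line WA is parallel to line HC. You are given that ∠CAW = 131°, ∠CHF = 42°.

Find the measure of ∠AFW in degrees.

1. ∠FAW = 49°  [linear pair at A on FC]
2. ∠AWF = 42°  [WA∥HC, corresponding at W]
3. ∠AFW = 89°  [△FWA]

∠AFW = 89°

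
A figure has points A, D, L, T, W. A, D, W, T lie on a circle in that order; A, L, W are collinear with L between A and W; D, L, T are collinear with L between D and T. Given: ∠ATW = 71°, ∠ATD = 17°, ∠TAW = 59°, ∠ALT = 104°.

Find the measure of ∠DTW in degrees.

∠DTW = 54°

1. ∠AWT = 50°  [△AWT]
2. ∠TLW = 76°  [linear pair at L on AW]
3. ∠DTW = 54°  [△WLT]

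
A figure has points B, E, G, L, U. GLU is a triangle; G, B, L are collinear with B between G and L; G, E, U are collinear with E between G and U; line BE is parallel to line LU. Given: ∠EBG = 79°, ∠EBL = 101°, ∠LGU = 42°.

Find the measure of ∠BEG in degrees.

∠BEG = 59°

1. ∠GLU = 79°  [BE∥LU, corresponding at B]
2. ∠GUL = 59°  [△GLU]
3. ∠BEG = 59°  [BE∥LU, corresponding at E]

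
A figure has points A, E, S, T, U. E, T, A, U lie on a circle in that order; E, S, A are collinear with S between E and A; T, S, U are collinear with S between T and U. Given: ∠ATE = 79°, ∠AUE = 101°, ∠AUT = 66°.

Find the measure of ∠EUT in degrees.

1. ∠AET = 66°  [same arc TA]
2. ∠EAT = 35°  [△ETA]
3. ∠EUT = 35°  [same arc ET]

∠EUT = 35°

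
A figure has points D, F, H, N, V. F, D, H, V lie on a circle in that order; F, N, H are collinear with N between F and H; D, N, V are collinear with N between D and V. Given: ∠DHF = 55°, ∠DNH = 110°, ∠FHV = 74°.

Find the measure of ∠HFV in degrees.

∠HFV = 15°

1. ∠DVF = 55°  [same arc FD]
2. ∠FNV = 110°  [vertical angles at N]
3. ∠HFV = 15°  [△FNV]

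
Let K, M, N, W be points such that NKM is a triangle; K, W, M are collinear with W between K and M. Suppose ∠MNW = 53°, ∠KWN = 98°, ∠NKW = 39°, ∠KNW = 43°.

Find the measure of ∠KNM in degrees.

∠KNM = 96°

1. ∠MWN = 82°  [linear pair at W on KM]
2. ∠MKN = 39°  [W on ray KM]
3. ∠NMW = 45°  [△NWM]
4. ∠KMN = 45°  [W on ray MK]
5. ∠KNM = 96°  [△NKM]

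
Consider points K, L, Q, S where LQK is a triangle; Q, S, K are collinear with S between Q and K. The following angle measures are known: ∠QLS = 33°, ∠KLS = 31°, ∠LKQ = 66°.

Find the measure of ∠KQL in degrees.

1. ∠LKS = 66°  [S on ray KQ]
2. ∠KSL = 83°  [△LSK]
3. ∠LSQ = 97°  [linear pair at S on QK]
4. ∠LQS = 50°  [△LQS]
5. ∠KQL = 50°  [S on ray QK]

∠KQL = 50°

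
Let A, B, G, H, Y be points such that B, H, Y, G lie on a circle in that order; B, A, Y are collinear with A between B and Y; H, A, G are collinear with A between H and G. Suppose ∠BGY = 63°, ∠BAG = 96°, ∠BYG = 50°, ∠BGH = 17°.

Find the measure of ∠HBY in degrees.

1. ∠BHY = 117°  [cyclic BHYG, opposite ∠H+∠G]
2. ∠BYH = 17°  [same arc BH]
3. ∠HBY = 46°  [△BHY]

∠HBY = 46°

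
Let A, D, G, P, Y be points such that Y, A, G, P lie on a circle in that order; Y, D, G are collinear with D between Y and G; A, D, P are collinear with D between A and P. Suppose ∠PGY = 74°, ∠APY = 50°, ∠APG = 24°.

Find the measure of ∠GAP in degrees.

∠GAP = 32°

1. ∠PAY = 74°  [same arc YP]
2. ∠AYP = 56°  [△YAP]
3. ∠AGP = 124°  [cyclic YAGP, opposite ∠Y+∠G]
4. ∠GAP = 32°  [△AGP]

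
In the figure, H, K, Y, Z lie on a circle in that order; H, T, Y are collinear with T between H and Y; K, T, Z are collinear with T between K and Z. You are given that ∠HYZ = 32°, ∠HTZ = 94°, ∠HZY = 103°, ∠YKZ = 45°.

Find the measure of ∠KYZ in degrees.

1. ∠HKZ = 32°  [same arc HZ]
2. ∠YHZ = 45°  [△HYZ]
3. ∠HZK = 41°  [△HTZ]
4. ∠KHZ = 107°  [△HKZ]
5. ∠KYZ = 73°  [cyclic HKYZ, opposite ∠H+∠Y]

∠KYZ = 73°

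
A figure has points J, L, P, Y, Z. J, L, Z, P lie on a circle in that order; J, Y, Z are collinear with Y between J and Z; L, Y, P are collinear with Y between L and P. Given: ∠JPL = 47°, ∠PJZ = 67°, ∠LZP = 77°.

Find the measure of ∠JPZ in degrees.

∠JPZ = 83°

1. ∠JYP = 66°  [△JYP]
2. ∠PLZ = 67°  [same arc ZP]
3. ∠LPZ = 36°  [△LZP]
4. ∠PYZ = 114°  [linear pair at Y on JZ]
5. ∠JZP = 30°  [△ZYP]
6. ∠JPZ = 83°  [△JZP]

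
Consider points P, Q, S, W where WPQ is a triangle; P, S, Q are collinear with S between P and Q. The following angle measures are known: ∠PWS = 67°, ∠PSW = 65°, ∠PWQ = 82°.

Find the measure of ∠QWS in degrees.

1. ∠SPW = 48°  [△WPS]
2. ∠QSW = 115°  [linear pair at S on PQ]
3. ∠QPW = 48°  [S on ray PQ]
4. ∠PQW = 50°  [△WPQ]
5. ∠SQW = 50°  [S on ray QP]
6. ∠QWS = 15°  [△WSQ]

∠QWS = 15°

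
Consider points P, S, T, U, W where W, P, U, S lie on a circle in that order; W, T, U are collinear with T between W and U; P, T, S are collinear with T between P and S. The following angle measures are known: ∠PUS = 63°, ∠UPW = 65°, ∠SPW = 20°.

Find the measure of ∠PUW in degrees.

∠PUW = 43°

1. ∠PWS = 117°  [cyclic WPUS, opposite ∠W+∠U]
2. ∠PSW = 43°  [△WPS]
3. ∠PUW = 43°  [same arc WP]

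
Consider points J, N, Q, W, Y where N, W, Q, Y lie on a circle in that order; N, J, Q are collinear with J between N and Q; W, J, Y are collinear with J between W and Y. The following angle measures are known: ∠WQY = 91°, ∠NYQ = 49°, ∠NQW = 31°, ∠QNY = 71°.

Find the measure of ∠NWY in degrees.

∠NWY = 60°

1. ∠WNY = 89°  [cyclic NWQY, opposite ∠N+∠Q]
2. ∠NYW = 31°  [same arc NW]
3. ∠NWY = 60°  [△NWY]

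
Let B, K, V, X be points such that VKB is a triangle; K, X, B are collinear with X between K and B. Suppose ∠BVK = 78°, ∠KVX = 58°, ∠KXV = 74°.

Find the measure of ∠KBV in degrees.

∠KBV = 54°

1. ∠VKX = 48°  [△VKX]
2. ∠BKV = 48°  [X on ray KB]
3. ∠KBV = 54°  [△VKB]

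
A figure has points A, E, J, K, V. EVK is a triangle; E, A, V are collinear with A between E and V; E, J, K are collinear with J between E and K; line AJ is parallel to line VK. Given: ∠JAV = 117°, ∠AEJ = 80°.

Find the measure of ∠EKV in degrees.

1. ∠EAJ = 63°  [linear pair at A on EV]
2. ∠AJE = 37°  [△EAJ]
3. ∠EKV = 37°  [AJ∥VK, corresponding at J]

∠EKV = 37°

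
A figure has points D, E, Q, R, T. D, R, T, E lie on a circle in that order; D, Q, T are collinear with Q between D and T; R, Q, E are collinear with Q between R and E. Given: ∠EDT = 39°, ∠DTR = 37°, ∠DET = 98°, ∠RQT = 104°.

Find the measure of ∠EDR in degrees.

∠EDR = 100°

1. ∠DTE = 43°  [△DTE]
2. ∠DER = 37°  [same arc DR]
3. ∠DRE = 43°  [same arc DE]
4. ∠EDR = 100°  [△DRE]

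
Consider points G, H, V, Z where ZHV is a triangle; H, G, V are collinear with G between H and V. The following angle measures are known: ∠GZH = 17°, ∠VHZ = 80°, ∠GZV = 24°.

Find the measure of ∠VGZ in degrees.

∠VGZ = 97°

1. ∠GHZ = 80°  [G on ray HV]
2. ∠HGZ = 83°  [△ZHG]
3. ∠VGZ = 97°  [linear pair at G on HV]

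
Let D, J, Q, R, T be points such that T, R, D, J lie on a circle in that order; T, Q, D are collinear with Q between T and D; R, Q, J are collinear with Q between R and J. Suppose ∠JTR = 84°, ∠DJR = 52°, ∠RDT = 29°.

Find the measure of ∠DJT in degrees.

1. ∠DTR = 52°  [same arc RD]
2. ∠DRT = 99°  [△TRD]
3. ∠DJT = 81°  [cyclic TRDJ, opposite ∠R+∠J]

∠DJT = 81°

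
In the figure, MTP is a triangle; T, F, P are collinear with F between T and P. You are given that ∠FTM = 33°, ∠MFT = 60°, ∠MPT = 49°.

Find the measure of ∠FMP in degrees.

∠FMP = 11°

1. ∠MFP = 120°  [linear pair at F on TP]
2. ∠FPM = 49°  [F on ray PT]
3. ∠FMP = 11°  [△MFP]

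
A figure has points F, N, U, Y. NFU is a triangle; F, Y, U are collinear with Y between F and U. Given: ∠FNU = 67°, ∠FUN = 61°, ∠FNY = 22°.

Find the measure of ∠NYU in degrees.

∠NYU = 74°

1. ∠NFU = 52°  [△NFU]
2. ∠NFY = 52°  [Y on ray FU]
3. ∠FYN = 106°  [△NFY]
4. ∠NYU = 74°  [linear pair at Y on FU]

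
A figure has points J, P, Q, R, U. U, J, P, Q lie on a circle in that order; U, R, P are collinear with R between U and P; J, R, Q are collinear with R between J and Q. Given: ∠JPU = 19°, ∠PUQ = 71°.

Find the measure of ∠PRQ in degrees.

1. ∠JQU = 19°  [same arc UJ]
2. ∠QRU = 90°  [△URQ]
3. ∠PRQ = 90°  [linear pair at R on UP]

∠PRQ = 90°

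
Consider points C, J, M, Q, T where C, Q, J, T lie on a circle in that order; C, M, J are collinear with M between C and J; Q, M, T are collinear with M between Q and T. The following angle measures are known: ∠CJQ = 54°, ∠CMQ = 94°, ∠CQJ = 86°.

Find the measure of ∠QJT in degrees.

∠QJT = 100°

1. ∠CTQ = 54°  [same arc CQ]
2. ∠JCQ = 40°  [△CQJ]
3. ∠CQT = 46°  [△CMQ]
4. ∠QCT = 80°  [△CQT]
5. ∠QJT = 100°  [cyclic CQJT, opposite ∠C+∠J]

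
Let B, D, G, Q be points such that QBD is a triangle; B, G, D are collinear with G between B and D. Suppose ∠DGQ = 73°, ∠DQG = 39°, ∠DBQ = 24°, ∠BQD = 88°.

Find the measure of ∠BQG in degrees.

∠BQG = 49°

1. ∠BGQ = 107°  [linear pair at G on BD]
2. ∠GBQ = 24°  [G on ray BD]
3. ∠BQG = 49°  [△QBG]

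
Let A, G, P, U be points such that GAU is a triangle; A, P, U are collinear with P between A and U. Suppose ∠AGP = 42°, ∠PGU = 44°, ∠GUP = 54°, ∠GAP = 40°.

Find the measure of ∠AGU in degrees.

∠AGU = 86°

1. ∠AUG = 54°  [P on ray UA]
2. ∠GAU = 40°  [P on ray AU]
3. ∠AGU = 86°  [△GAU]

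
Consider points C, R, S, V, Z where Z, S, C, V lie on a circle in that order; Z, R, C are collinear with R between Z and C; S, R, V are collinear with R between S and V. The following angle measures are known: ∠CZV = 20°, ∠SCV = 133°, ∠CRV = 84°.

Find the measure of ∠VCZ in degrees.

∠VCZ = 69°

1. ∠CSV = 20°  [same arc CV]
2. ∠CVS = 27°  [△SCV]
3. ∠VCZ = 69°  [△CRV]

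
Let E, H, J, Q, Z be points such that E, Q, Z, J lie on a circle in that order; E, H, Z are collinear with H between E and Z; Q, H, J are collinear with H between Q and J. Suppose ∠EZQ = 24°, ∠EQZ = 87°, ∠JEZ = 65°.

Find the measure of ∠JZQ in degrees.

∠JZQ = 46°

1. ∠QEZ = 69°  [△EQZ]
2. ∠JQZ = 65°  [same arc ZJ]
3. ∠QJZ = 69°  [same arc QZ]
4. ∠JZQ = 46°  [△QZJ]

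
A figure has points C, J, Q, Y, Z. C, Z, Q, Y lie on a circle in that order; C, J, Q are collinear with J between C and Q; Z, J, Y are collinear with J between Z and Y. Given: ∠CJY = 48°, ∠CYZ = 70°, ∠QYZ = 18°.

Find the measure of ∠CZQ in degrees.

∠CZQ = 92°

1. ∠CQZ = 70°  [same arc CZ]
2. ∠QCZ = 18°  [same arc ZQ]
3. ∠CZQ = 92°  [△CZQ]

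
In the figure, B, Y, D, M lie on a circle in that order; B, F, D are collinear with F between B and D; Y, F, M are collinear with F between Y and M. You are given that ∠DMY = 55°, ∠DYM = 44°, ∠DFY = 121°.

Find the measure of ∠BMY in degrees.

1. ∠DBM = 44°  [same arc DM]
2. ∠BFM = 121°  [vertical angles at F]
3. ∠BMY = 15°  [△BFM]

∠BMY = 15°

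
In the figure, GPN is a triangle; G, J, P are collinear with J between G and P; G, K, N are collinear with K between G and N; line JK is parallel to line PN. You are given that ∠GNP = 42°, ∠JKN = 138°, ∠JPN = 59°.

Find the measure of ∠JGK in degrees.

1. ∠GPN = 59°  [J on ray PG]
2. ∠NGP = 79°  [△GPN]
3. ∠JGK = 79°  [J on GP, K on GN]

∠JGK = 79°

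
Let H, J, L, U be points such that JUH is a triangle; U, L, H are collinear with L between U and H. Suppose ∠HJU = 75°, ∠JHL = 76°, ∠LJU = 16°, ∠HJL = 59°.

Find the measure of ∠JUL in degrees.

∠JUL = 29°

1. ∠HLJ = 45°  [△JLH]
2. ∠JLU = 135°  [linear pair at L on UH]
3. ∠JUL = 29°  [△JUL]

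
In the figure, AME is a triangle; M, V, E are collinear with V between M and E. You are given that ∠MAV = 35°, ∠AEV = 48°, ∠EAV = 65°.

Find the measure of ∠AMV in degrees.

∠AMV = 32°

1. ∠AVE = 67°  [△AVE]
2. ∠AVM = 113°  [linear pair at V on ME]
3. ∠AMV = 32°  [△AMV]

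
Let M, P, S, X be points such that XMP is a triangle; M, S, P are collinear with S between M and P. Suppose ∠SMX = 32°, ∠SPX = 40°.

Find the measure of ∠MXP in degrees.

∠MXP = 108°

1. ∠PMX = 32°  [S on ray MP]
2. ∠MPX = 40°  [S on ray PM]
3. ∠MXP = 108°  [△XMP]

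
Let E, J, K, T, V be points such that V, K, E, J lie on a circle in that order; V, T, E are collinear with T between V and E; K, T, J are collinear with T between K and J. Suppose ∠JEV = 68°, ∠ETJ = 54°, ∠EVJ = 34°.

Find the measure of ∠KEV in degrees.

∠KEV = 20°

1. ∠KTV = 54°  [vertical angles at T]
2. ∠EKJ = 34°  [same arc EJ]
3. ∠ETK = 126°  [linear pair at T on VE]
4. ∠KEV = 20°  [△KTE]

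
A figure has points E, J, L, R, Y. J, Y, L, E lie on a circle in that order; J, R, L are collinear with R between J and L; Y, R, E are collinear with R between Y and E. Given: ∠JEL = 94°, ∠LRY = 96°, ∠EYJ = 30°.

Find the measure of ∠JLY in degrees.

∠JLY = 28°

1. ∠JYL = 86°  [cyclic JYLE, opposite ∠Y+∠E]
2. ∠JRY = 84°  [linear pair at R on JL]
3. ∠LJY = 66°  [△JRY]
4. ∠JLY = 28°  [△JYL]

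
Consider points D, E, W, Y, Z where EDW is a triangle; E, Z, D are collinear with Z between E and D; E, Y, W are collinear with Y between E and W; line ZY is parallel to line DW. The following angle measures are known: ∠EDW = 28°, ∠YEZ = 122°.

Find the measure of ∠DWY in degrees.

1. ∠EZY = 28°  [ZY∥DW, corresponding at Z]
2. ∠EYZ = 30°  [△EZY]
3. ∠WYZ = 150°  [linear pair at Y on EW]
4. ∠DWY = 30°  [ZY∥DW, co-interior at W–Y]

∠DWY = 30°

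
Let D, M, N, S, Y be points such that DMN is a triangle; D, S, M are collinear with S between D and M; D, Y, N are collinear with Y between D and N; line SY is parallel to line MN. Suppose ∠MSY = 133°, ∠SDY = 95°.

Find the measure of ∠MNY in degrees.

1. ∠DSY = 47°  [linear pair at S on DM]
2. ∠DYS = 38°  [△DSY]
3. ∠NYS = 142°  [linear pair at Y on DN]
4. ∠MNY = 38°  [SY∥MN, co-interior at N–Y]

∠MNY = 38°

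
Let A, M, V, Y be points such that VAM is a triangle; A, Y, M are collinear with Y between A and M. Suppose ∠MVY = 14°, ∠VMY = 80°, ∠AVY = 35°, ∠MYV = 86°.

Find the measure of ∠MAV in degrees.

1. ∠AYV = 94°  [linear pair at Y on AM]
2. ∠VAY = 51°  [△VAY]
3. ∠MAV = 51°  [Y on ray AM]

∠MAV = 51°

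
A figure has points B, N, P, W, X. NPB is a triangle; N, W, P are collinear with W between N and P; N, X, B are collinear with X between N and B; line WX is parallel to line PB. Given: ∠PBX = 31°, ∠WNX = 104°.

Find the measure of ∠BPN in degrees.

1. ∠NBP = 31°  [X on ray BN]
2. ∠BNP = 104°  [W on NP, X on NB]
3. ∠BPN = 45°  [△NPB]

∠BPN = 45°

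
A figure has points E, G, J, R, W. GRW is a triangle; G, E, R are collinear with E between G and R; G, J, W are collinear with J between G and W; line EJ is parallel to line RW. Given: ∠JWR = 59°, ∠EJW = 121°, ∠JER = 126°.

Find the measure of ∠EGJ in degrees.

1. ∠EJG = 59°  [linear pair at J on GW]
2. ∠GEJ = 54°  [linear pair at E on GR]
3. ∠EGJ = 67°  [△GEJ]

∠EGJ = 67°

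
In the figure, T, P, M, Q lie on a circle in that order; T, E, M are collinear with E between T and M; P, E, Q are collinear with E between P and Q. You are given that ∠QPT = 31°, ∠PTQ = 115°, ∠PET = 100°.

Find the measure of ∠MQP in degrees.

1. ∠QMT = 31°  [same arc TQ]
2. ∠MEQ = 100°  [vertical angles at E]
3. ∠MQP = 49°  [△MEQ]

∠MQP = 49°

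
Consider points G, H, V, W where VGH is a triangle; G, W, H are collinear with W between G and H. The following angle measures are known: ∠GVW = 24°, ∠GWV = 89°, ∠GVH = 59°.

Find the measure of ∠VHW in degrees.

1. ∠VGW = 67°  [△VGW]
2. ∠HGV = 67°  [W on ray GH]
3. ∠GHV = 54°  [△VGH]
4. ∠VHW = 54°  [W on ray HG]

∠VHW = 54°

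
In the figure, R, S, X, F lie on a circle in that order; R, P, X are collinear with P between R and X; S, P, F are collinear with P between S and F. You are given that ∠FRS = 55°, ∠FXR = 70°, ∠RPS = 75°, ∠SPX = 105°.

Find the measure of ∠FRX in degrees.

1. ∠FSR = 70°  [same arc RF]
2. ∠FPR = 105°  [vertical angles at P]
3. ∠RFS = 55°  [△RSF]
4. ∠FRX = 20°  [△RPF]

∠FRX = 20°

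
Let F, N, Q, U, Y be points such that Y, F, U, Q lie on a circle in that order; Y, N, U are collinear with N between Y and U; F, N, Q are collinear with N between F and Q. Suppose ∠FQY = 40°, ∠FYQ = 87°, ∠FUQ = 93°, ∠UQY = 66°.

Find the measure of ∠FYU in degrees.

∠FYU = 26°

1. ∠FUY = 40°  [same arc YF]
2. ∠UFY = 114°  [cyclic YFUQ, opposite ∠F+∠Q]
3. ∠FYU = 26°  [△YFU]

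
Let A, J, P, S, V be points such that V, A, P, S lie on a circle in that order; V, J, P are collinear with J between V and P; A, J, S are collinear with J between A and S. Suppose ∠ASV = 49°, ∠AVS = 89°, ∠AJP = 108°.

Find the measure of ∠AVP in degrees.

1. ∠SAV = 42°  [△VAS]
2. ∠AJV = 72°  [linear pair at J on VP]
3. ∠AVP = 66°  [△VJA]

∠AVP = 66°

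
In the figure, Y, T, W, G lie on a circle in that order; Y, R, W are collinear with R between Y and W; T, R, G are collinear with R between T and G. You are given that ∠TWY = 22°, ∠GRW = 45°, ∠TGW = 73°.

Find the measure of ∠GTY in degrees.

1. ∠TRY = 45°  [vertical angles at R]
2. ∠TYW = 73°  [same arc TW]
3. ∠GTY = 62°  [△YRT]

∠GTY = 62°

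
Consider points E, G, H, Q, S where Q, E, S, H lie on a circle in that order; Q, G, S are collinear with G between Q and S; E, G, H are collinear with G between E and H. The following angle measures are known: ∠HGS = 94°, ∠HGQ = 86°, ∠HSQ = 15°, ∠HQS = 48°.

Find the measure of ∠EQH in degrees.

∠EQH = 119°

1. ∠EHQ = 46°  [△QGH]
2. ∠HEQ = 15°  [same arc QH]
3. ∠EQH = 119°  [△QEH]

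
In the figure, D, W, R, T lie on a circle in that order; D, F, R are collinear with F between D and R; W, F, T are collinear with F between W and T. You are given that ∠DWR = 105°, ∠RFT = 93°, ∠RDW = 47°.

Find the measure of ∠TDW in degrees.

∠TDW = 112°

1. ∠DRW = 28°  [△DWR]
2. ∠DFW = 93°  [vertical angles at F]
3. ∠DWT = 40°  [△DFW]
4. ∠DTW = 28°  [same arc DW]
5. ∠TDW = 112°  [△DWT]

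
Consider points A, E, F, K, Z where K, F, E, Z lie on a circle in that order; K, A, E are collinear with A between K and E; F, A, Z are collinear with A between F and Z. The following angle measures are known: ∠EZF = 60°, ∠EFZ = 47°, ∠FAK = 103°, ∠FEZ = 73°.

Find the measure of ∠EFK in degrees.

∠EFK = 64°

1. ∠EKF = 60°  [same arc FE]
2. ∠EAF = 77°  [linear pair at A on KE]
3. ∠FEK = 56°  [△FAE]
4. ∠EFK = 64°  [△KFE]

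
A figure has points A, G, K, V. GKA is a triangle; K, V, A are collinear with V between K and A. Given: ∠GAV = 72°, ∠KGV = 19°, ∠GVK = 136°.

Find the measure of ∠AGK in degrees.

∠AGK = 83°

1. ∠GAK = 72°  [V on ray AK]
2. ∠GKV = 25°  [△GKV]
3. ∠AKG = 25°  [V on ray KA]
4. ∠AGK = 83°  [△GKA]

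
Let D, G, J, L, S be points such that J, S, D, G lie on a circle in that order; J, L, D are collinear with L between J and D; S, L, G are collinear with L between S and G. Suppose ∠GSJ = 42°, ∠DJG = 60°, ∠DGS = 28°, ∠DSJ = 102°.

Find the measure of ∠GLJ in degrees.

∠GLJ = 70°

1. ∠GDJ = 42°  [same arc JG]
2. ∠DLG = 110°  [△DLG]
3. ∠GLJ = 70°  [linear pair at L on JD]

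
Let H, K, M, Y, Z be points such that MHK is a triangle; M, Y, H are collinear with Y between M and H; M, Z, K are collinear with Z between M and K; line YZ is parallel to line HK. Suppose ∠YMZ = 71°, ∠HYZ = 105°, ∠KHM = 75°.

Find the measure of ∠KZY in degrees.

1. ∠MYZ = 75°  [linear pair at Y on MH]
2. ∠MZY = 34°  [△MYZ]
3. ∠KZY = 146°  [linear pair at Z on MK]

∠KZY = 146°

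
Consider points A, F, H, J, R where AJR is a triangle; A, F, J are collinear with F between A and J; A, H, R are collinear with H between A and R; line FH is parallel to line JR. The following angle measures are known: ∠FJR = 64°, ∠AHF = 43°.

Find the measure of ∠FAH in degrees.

∠FAH = 73°

1. ∠AJR = 64°  [F on ray JA]
2. ∠ARJ = 43°  [FH∥JR, corresponding at H]
3. ∠JAR = 73°  [△AJR]
4. ∠FAH = 73°  [F on AJ, H on AR]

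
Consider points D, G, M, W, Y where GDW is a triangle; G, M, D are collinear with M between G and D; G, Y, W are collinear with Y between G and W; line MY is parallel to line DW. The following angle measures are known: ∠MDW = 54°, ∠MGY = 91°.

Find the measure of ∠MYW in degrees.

1. ∠GDW = 54°  [M on ray DG]
2. ∠DGW = 91°  [M on GD, Y on GW]
3. ∠DWG = 35°  [△GDW]
4. ∠GYM = 35°  [MY∥DW, corresponding at Y]
5. ∠MYW = 145°  [linear pair at Y on GW]

∠MYW = 145°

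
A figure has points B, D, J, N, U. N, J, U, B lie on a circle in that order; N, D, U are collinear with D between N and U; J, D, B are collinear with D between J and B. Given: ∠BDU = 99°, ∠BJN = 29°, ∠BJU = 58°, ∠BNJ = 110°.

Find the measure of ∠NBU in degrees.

1. ∠BUN = 29°  [same arc NB]
2. ∠BNU = 58°  [same arc UB]
3. ∠NBU = 93°  [△NUB]

∠NBU = 93°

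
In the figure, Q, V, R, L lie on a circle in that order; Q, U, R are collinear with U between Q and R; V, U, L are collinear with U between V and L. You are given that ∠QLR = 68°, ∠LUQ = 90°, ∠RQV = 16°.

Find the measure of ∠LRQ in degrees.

1. ∠LUR = 90°  [linear pair at U on QR]
2. ∠RLV = 16°  [same arc VR]
3. ∠LRQ = 74°  [△RUL]

∠LRQ = 74°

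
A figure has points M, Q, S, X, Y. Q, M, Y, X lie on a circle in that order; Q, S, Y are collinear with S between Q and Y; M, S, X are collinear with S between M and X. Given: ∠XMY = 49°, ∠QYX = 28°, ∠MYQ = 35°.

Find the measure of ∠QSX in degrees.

∠QSX = 96°

1. ∠XQY = 49°  [same arc YX]
2. ∠MXQ = 35°  [same arc QM]
3. ∠QSX = 96°  [△QSX]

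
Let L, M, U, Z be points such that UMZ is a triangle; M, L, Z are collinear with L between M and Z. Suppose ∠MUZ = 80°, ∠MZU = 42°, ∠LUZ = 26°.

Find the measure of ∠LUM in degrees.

1. ∠UMZ = 58°  [△UMZ]
2. ∠LZU = 42°  [L on ray ZM]
3. ∠ULZ = 112°  [△ULZ]
4. ∠LMU = 58°  [L on ray MZ]
5. ∠MLU = 68°  [linear pair at L on MZ]
6. ∠LUM = 54°  [△UML]

∠LUM = 54°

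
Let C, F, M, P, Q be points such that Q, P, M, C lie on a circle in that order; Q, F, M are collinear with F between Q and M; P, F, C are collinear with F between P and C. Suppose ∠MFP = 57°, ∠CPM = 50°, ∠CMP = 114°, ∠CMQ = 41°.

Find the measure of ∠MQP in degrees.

∠MQP = 16°

1. ∠PFQ = 123°  [linear pair at F on QM]
2. ∠CPQ = 41°  [same arc QC]
3. ∠MQP = 16°  [△QFP]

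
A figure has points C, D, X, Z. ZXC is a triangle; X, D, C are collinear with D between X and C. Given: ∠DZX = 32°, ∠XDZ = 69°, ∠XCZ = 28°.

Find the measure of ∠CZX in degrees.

1. ∠DXZ = 79°  [△ZXD]
2. ∠CXZ = 79°  [D on ray XC]
3. ∠CZX = 73°  [△ZXC]

∠CZX = 73°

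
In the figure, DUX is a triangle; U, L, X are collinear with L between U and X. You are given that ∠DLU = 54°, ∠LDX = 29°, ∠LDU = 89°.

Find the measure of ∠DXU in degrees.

∠DXU = 25°

1. ∠DLX = 126°  [linear pair at L on UX]
2. ∠DXL = 25°  [△DLX]
3. ∠DXU = 25°  [L on ray XU]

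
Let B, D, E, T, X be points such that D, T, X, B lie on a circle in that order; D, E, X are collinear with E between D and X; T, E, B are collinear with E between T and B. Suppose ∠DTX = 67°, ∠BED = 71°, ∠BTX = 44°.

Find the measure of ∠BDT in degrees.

1. ∠DBX = 113°  [cyclic DTXB, opposite ∠T+∠B]
2. ∠BDX = 44°  [same arc XB]
3. ∠BXD = 23°  [△DXB]
4. ∠DBT = 65°  [△DEB]
5. ∠BTD = 23°  [same arc DB]
6. ∠BDT = 92°  [△DTB]

∠BDT = 92°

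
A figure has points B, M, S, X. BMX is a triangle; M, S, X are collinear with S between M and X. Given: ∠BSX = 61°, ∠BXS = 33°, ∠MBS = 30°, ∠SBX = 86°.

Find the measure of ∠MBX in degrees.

∠MBX = 116°

1. ∠BSM = 119°  [linear pair at S on MX]
2. ∠BXM = 33°  [S on ray XM]
3. ∠BMS = 31°  [△BMS]
4. ∠BMX = 31°  [S on ray MX]
5. ∠MBX = 116°  [△BMX]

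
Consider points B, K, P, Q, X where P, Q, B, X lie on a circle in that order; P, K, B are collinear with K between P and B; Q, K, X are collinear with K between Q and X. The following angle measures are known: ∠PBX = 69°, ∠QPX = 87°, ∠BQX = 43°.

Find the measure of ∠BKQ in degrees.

1. ∠PQX = 69°  [same arc PX]
2. ∠PXQ = 24°  [△PQX]
3. ∠PBQ = 24°  [same arc PQ]
4. ∠BKQ = 113°  [△QKB]

∠BKQ = 113°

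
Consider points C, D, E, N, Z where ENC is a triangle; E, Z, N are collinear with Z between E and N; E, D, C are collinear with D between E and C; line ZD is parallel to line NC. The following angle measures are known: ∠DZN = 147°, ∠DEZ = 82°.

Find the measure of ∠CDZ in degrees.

∠CDZ = 115°

1. ∠DZE = 33°  [linear pair at Z on EN]
2. ∠EDZ = 65°  [△EZD]
3. ∠CDZ = 115°  [linear pair at D on EC]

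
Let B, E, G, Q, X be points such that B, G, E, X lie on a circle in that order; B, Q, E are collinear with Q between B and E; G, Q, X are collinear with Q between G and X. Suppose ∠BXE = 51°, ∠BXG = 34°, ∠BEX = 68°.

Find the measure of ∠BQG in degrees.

1. ∠BGE = 129°  [cyclic BGEX, opposite ∠G+∠X]
2. ∠BEG = 34°  [same arc BG]
3. ∠BGX = 68°  [same arc BX]
4. ∠EBG = 17°  [△BGE]
5. ∠BQG = 95°  [△BQG]

∠BQG = 95°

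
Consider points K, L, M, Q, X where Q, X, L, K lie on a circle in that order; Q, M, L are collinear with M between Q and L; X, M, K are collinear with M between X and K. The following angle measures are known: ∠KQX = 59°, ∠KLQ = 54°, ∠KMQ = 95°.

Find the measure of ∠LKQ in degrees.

∠LKQ = 108°

1. ∠KXQ = 54°  [same arc QK]
2. ∠QKX = 67°  [△QXK]
3. ∠KQL = 18°  [△QMK]
4. ∠LKQ = 108°  [△QLK]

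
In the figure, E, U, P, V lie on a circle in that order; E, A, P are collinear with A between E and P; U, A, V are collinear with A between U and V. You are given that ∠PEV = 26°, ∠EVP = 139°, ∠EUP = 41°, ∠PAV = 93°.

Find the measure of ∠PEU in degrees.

1. ∠EPV = 15°  [△EPV]
2. ∠EAU = 93°  [vertical angles at A]
3. ∠EUV = 15°  [same arc EV]
4. ∠PEU = 72°  [△EAU]

∠PEU = 72°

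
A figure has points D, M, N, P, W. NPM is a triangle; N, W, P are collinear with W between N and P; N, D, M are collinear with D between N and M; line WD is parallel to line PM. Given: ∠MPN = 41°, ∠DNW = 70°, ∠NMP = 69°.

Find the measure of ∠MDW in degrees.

∠MDW = 111°

1. ∠DWN = 41°  [WD∥PM, corresponding at W]
2. ∠NDW = 69°  [△NWD]
3. ∠MDW = 111°  [linear pair at D on NM]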